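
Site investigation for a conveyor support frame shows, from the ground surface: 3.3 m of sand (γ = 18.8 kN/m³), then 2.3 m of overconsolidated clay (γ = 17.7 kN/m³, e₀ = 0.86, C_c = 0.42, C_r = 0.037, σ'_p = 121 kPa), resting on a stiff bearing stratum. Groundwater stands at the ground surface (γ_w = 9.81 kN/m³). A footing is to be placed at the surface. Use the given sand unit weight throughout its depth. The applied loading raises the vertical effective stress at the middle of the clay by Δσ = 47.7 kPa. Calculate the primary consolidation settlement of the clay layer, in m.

Mid-depth of clay below the ground surface: z = 3.3 + 2.3/2 = 4.45 m.
Total vertical stress at mid-clay: σ_v = 18.8×3.3 + 17.7×1.15 = 82.395 kPa.
Pore pressure: u = 9.81×(4.45 − 0) = 43.655 kPa.
Initial effective stress: σ'_0 = σ_v − u = 82.395 − 43.655 = 38.74 kPa.
Final effective stress: σ'_f = 38.74 + 47.7 = 86.44 kPa.
σ'_f = 86.44 ≤ σ'_p = 121 kPa, so the clay remains overconsolidated and only the recompression index applies:
S_c = C_r·H/(1+e₀)·log₁₀(σ'_f/σ'_0) = 0.037×2.3/1.86×log₁₀(86.44/38.74)
    = 0.045754 × 0.34856 = 0.01595 m

S_c ≈ 0.0159 m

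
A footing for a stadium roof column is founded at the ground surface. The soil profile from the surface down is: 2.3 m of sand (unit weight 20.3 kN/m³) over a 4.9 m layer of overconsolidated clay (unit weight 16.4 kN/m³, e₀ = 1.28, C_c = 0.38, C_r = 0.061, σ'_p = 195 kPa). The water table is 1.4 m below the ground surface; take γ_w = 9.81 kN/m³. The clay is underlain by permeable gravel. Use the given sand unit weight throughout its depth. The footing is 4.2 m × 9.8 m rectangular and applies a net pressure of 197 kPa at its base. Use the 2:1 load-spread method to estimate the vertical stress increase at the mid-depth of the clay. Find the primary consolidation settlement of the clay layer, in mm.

Mid-depth of clay below the ground surface: z = 2.3 + 4.9/2 = 4.75 m.
Total vertical stress at mid-clay: σ_v = 20.3×2.3 + 16.4×2.45 = 86.87 kPa.
Pore pressure: u = 9.81×(4.75 − 1.4) = 32.864 kPa.
Initial effective stress: σ'_0 = σ_v − u = 86.87 − 32.864 = 54.006 kPa.
Stress increase at mid-clay by the 2:1 spreading method:
Δσ = qBL/((B+z)(L+z)) = 197×4.2×9.8/((4.2+4.75)(9.8+4.75)) = 62.267 kPa
Final effective stress: σ'_f = 54.006 + 62.267 = 116.27 kPa.
σ'_f = 116.27 ≤ σ'_p = 195 kPa, so the clay remains overconsolidated and only the recompression index applies:
S_c = C_r·H/(1+e₀)·log₁₀(σ'_f/σ'_0) = 0.061×4.9/2.28×log₁₀(116.27/54.006)
    = 0.1311 × 0.33303 = 0.04366 m

S_c ≈ 43.7 mm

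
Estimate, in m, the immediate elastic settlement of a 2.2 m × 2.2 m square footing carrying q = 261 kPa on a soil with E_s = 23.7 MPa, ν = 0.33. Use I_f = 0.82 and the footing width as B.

Immediate (elastic) settlement: S_e = q·B·(1−ν²)/E_s · I_f.
E_s = 23.7 MPa = 23700 kPa.
S_e = 261 × 2.2 × (1 − 0.33²) / 23700 × 0.82
    = 261 × 2.2 × 0.8911 / 23700 × 0.82
    = 0.0177 m

S_e ≈ 0.0177 m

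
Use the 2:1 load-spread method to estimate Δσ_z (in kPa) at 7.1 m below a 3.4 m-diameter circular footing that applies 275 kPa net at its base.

Δσ_z ≈ 28.8 kPa

By the 2:1 method the load spreads at 1 horizontal : 2 vertical, so at depth z the loaded area has grown by z in each plan dimension:
Δσ ≈ qD²/(D+z)² = 275×3.4²/(3.4+7.1)² = 28.834 kPa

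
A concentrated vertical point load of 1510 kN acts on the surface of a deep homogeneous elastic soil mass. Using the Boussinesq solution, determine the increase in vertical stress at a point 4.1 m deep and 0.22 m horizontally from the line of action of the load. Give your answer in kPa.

Boussinesq vertical stress below a point load on an elastic half-space:
Δσ_z = 3P/(2πz²) · [1 + (r/z)²]^(−5/2)
r/z = 0.22/4.1 = 0.053659; [1+(r/z)²]^(−5/2) = 0.99284.
Δσ_z = 3×1510/(2π×4.1²) × 0.99284 = 42.889 × 0.99284 = 42.58 kPa

Δσ_z ≈ 42.6 kPa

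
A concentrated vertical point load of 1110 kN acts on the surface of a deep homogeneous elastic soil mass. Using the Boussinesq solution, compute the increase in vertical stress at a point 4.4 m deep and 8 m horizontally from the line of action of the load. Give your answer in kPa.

Boussinesq vertical stress below a point load on an elastic half-space:
Δσ_z = 3P/(2πz²) · [1 + (r/z)²]^(−5/2)
r/z = 8/4.4 = 1.8182; [1+(r/z)²]^(−5/2) = 0.025994.
Δσ_z = 3×1110/(2π×4.4²) × 0.025994 = 27.375 × 0.025994 = 0.7116 kPa

Δσ_z ≈ 0.712 kPa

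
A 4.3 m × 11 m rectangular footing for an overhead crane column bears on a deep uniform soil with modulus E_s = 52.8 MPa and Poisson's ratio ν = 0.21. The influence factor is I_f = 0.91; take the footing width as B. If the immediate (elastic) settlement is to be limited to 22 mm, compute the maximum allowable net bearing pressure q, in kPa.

q ≈ 311 kPa

E_s = 52.8 MPa = 52800 kPa.
S_e = q·B·(1−ν²)/E_s · I_f  ⇒  q = S_e·E_s / (B·(1−ν²)·I_f).
q = 0.022 × 52800 / (4.3 × 0.9559 × 0.91) = 310.6 kPa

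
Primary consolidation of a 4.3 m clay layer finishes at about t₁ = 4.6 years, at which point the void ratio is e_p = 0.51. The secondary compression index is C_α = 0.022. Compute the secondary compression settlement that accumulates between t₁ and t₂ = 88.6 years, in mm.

S_s ≈ 80.5 mm

Secondary compression: S_s = C_α·H/(1+e_p)·log₁₀(t₂/t₁)
S_s = 0.022×4.3/(1+0.51)×log₁₀(88.6/4.6)
    = 0.06265 × 1.285 = 0.08048 m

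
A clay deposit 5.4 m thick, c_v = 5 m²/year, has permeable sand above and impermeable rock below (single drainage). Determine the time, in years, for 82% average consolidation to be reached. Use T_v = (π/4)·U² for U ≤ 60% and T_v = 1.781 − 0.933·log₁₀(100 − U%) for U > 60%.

t ≈ 3.56 years

Drainage path length: H_d = H = 5.4 m (single drainage).
U > 60%: T_v = 1.781 − 0.933·log₁₀(100 − 82) = 0.60983.
t = T_v·H_d²/c_v = 0.60983×5.4²/5 = 3.557 years.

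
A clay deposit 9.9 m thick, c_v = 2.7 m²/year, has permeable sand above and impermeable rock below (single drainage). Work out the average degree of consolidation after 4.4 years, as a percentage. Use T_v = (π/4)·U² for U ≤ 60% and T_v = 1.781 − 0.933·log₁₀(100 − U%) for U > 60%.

Drainage path length: H_d = H = 9.9 m (single drainage).
T_v = c_v·t/H_d² = 2.7×4.4/9.9² = 0.12121.
T_v = 0.12121 corresponds to the U ≤ 60% branch:
U = √(4T_v/π) = 0.3928

U ≈ 39.3 %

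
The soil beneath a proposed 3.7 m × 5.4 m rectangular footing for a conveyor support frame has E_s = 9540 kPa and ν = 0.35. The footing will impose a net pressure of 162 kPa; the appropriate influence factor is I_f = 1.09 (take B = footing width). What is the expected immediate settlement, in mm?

Immediate (elastic) settlement: S_e = q·B·(1−ν²)/E_s · I_f.
S_e = 162 × 3.7 × (1 − 0.35²) / 9540 × 1.09
    = 162 × 3.7 × 0.8775 / 9540 × 1.09
    = 0.0601 m = 60.1 mm

S_e ≈ 60.1 mm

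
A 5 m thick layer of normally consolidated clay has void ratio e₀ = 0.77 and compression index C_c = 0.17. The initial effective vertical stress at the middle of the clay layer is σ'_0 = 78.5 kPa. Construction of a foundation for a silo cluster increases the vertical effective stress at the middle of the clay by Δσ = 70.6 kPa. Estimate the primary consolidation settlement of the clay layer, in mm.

Final effective stress: σ'_f = σ'_0 + Δσ = 78.5 + 70.6 = 149.1 kPa.
Normally consolidated clay, so the full stress increment lies on the virgin compression line:
S_c = C_c·H/(1+e₀)·log₁₀(σ'_f/σ'_0) = 0.17×5/(1+0.77)×log₁₀(149.1/78.5)
    = 0.48023 × 0.27861 = 0.1338 m

S_c ≈ 134 mm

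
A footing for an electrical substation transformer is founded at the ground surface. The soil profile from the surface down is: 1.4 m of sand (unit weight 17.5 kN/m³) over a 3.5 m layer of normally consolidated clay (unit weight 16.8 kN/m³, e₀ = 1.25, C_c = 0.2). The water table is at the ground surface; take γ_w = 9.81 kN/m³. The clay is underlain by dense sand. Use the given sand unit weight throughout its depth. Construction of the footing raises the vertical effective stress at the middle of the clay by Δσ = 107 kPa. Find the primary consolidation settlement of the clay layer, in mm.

S_c ≈ 234 mm

Mid-depth of clay below the ground surface: z = 1.4 + 3.5/2 = 3.15 m.
Total vertical stress at mid-clay: σ_v = 17.5×1.4 + 16.8×1.75 = 53.9 kPa.
Pore pressure: u = 9.81×(3.15 − 0) = 30.902 kPa.
Initial effective stress: σ'_0 = σ_v − u = 53.9 − 30.902 = 22.998 kPa.
Final effective stress: σ'_f = σ'_0 + Δσ = 22.998 + 107 = 130 kPa.
Normally consolidated clay, so the full stress increment lies on the virgin compression line:
S_c = C_c·H/(1+e₀)·log₁₀(σ'_f/σ'_0) = 0.2×3.5/(1+1.25)×log₁₀(130/22.998)
    = 0.31111 × 0.75225 = 0.234 m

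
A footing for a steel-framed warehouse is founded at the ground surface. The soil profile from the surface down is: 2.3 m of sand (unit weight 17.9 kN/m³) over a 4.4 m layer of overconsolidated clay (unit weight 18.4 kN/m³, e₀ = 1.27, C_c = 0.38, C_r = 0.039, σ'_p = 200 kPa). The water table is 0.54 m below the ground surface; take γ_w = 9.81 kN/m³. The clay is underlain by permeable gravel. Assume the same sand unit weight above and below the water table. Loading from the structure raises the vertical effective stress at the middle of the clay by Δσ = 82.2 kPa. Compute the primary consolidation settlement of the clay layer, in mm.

S_c ≈ 35.2 mm

Mid-depth of clay below the ground surface: z = 2.3 + 4.4/2 = 4.5 m.
Total vertical stress at mid-clay: σ_v = 17.9×2.3 + 18.4×2.2 = 81.65 kPa.
Pore pressure: u = 9.81×(4.5 − 0.54) = 38.848 kPa.
Initial effective stress: σ'_0 = σ_v − u = 81.65 − 38.848 = 42.802 kPa.
Final effective stress: σ'_f = 42.802 + 82.2 = 125 kPa.
σ'_f = 125 ≤ σ'_p = 200 kPa, so the clay remains overconsolidated and only the recompression index applies:
S_c = C_r·H/(1+e₀)·log₁₀(σ'_f/σ'_0) = 0.039×4.4/2.27×log₁₀(125/42.802)
    = 0.075594 × 0.46545 = 0.03519 m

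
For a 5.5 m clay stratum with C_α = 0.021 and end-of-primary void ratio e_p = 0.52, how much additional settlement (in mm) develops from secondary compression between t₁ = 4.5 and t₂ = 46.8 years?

Secondary compression: S_s = C_α·H/(1+e_p)·log₁₀(t₂/t₁)
S_s = 0.021×5.5/(1+0.52)×log₁₀(46.8/4.5)
    = 0.07599 × 1.017 = 0.07728 m

S_s ≈ 77.3 mm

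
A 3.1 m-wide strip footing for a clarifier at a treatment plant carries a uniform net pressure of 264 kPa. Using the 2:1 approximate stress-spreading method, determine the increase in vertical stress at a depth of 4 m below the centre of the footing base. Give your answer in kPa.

Δσ_z ≈ 115 kPa

By the 2:1 method the load spreads at 1 horizontal : 2 vertical, so at depth z the loaded area has grown by z in each plan dimension:
Δσ = qB/(B+z) = 264×3.1/(3.1+4) = 115.27 kPa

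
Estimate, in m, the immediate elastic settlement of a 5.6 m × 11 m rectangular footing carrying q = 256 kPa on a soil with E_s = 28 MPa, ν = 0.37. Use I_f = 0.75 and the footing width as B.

S_e ≈ 0.0331 m

Immediate (elastic) settlement: S_e = q·B·(1−ν²)/E_s · I_f.
E_s = 28 MPa = 28000 kPa.
S_e = 256 × 5.6 × (1 − 0.37²) / 28000 × 0.75
    = 256 × 5.6 × 0.8631 / 28000 × 0.75
    = 0.03314 m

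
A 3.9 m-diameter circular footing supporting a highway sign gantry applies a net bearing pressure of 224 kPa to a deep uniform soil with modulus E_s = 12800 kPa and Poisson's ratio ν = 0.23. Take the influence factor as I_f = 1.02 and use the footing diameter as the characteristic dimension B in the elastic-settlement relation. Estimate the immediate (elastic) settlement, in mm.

S_e ≈ 65.9 mm

Immediate (elastic) settlement: S_e = q·B·(1−ν²)/E_s · I_f.
S_e = 224 × 3.9 × (1 − 0.23²) / 12800 × 1.02
    = 224 × 3.9 × 0.9471 / 12800 × 1.02
    = 0.06593 m = 65.93 mm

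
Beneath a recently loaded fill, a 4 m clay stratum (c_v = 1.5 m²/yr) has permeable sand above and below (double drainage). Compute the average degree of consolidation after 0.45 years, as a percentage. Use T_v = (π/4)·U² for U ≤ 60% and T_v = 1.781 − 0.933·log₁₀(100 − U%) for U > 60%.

U ≈ 46.4 %

Drainage path length: H_d = H/2 = 2 m (double drainage).
T_v = c_v·t/H_d² = 1.5×0.45/2² = 0.16875.
T_v = 0.16875 corresponds to the U ≤ 60% branch:
U = √(4T_v/π) = 0.4635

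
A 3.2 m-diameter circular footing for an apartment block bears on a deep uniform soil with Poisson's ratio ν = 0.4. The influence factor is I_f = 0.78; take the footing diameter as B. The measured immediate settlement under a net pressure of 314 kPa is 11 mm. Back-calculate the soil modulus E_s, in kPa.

S_e = q·B·(1−ν²)/E_s · I_f  ⇒  E_s = q·B·(1−ν²)·I_f / S_e.
E_s = 314 × 3.2 × 0.84 × 0.78 / 0.011 = 59850 kPa

E_s ≈ 59800 kPa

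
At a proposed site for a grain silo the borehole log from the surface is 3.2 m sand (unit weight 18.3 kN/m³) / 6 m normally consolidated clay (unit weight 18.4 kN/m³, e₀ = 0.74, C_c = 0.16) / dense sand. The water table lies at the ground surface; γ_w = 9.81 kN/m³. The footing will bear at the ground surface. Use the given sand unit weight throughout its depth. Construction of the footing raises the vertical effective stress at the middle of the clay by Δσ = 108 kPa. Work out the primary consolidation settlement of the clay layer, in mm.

S_c ≈ 266 mm

Mid-depth of clay below the ground surface: z = 3.2 + 6/2 = 6.2 m.
Total vertical stress at mid-clay: σ_v = 18.3×3.2 + 18.4×3 = 113.76 kPa.
Pore pressure: u = 9.81×(6.2 − 0) = 60.822 kPa.
Initial effective stress: σ'_0 = σ_v − u = 113.76 − 60.822 = 52.938 kPa.
Final effective stress: σ'_f = σ'_0 + Δσ = 52.938 + 108 = 160.94 kPa.
Normally consolidated clay, so the full stress increment lies on the virgin compression line:
S_c = C_c·H/(1+e₀)·log₁₀(σ'_f/σ'_0) = 0.16×6/(1+0.74)×log₁₀(160.94/52.938)
    = 0.55172 × 0.4829 = 0.2664 m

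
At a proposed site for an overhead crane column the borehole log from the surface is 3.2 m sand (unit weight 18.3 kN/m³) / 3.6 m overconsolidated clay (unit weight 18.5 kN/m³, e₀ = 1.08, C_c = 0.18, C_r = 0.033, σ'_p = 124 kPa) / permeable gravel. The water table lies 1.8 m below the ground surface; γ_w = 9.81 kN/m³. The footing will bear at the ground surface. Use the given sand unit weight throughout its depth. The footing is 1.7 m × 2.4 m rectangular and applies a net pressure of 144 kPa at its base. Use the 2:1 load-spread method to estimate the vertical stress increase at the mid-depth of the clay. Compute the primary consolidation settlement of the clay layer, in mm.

S_c ≈ 4.44 mm

Mid-depth of clay below the ground surface: z = 3.2 + 3.6/2 = 5 m.
Total vertical stress at mid-clay: σ_v = 18.3×3.2 + 18.5×1.8 = 91.86 kPa.
Pore pressure: u = 9.81×(5 − 1.8) = 31.392 kPa.
Initial effective stress: σ'_0 = σ_v − u = 91.86 − 31.392 = 60.468 kPa.
Stress increase at mid-clay by the 2:1 spreading method:
Δσ = qBL/((B+z)(L+z)) = 144×1.7×2.4/((1.7+5)(2.4+5)) = 11.85 kPa
Final effective stress: σ'_f = 60.468 + 11.85 = 72.318 kPa.
σ'_f = 72.318 ≤ σ'_p = 124 kPa, so the clay remains overconsolidated and only the recompression index applies:
S_c = C_r·H/(1+e₀)·log₁₀(σ'_f/σ'_0) = 0.033×3.6/2.08×log₁₀(72.318/60.468)
    = 0.057116 × 0.077721 = 0.004439 m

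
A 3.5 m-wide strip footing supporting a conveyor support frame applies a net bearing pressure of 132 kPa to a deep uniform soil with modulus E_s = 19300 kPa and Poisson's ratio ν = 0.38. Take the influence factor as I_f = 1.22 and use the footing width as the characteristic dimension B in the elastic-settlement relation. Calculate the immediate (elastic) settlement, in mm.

S_e ≈ 25 mm

Immediate (elastic) settlement: S_e = q·B·(1−ν²)/E_s · I_f.
S_e = 132 × 3.5 × (1 − 0.38²) / 19300 × 1.22
    = 132 × 3.5 × 0.8556 / 19300 × 1.22
    = 0.02499 m = 24.99 mm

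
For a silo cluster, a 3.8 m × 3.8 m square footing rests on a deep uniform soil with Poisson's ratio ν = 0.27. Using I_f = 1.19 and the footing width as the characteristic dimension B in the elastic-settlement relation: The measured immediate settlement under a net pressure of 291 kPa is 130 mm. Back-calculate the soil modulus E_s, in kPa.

S_e = q·B·(1−ν²)/E_s · I_f  ⇒  E_s = q·B·(1−ν²)·I_f / S_e.
E_s = 291 × 3.8 × 0.9271 × 1.19 / 0.13 = 9384 kPa

E_s ≈ 9380 kPa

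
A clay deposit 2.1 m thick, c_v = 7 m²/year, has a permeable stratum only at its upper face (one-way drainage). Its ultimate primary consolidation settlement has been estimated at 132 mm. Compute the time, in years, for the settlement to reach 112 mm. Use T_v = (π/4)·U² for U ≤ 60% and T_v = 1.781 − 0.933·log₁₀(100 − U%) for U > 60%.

t ≈ 0.428 years

Drainage path length: H_d = H = 2.1 m (single drainage).
U = S(t)/S_ult = 112/132 = 0.8485.
U > 60%: T_v = 1.781 − 0.933·log₁₀(100 − 84.848) = 0.67963.
t = T_v·H_d²/c_v = 0.67963×2.1²/7 = 0.4282 years.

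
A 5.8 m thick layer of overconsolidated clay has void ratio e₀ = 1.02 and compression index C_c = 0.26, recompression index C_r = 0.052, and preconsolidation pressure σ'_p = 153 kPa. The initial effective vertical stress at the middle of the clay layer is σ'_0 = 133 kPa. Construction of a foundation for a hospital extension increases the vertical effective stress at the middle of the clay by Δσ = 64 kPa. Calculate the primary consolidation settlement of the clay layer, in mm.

S_c ≈ 91 mm

Final effective stress: σ'_f = 133 + 64 = 197 kPa.
σ'_f = 197 > σ'_p = 153 kPa, so the stress path crosses the preconsolidation pressure — recompression up to σ'_p, then virgin compression beyond:
S_c = H/(1+e₀)·[C_r·log₁₀(σ'_p/σ'_0) + C_c·log₁₀(σ'_f/σ'_p)]
    = 5.8/2.02 × [0.052×log₁₀(153/133) + 0.26×log₁₀(197/153)]
    = 2.8713 × [0.0031637 + 0.028541] = 0.09103 m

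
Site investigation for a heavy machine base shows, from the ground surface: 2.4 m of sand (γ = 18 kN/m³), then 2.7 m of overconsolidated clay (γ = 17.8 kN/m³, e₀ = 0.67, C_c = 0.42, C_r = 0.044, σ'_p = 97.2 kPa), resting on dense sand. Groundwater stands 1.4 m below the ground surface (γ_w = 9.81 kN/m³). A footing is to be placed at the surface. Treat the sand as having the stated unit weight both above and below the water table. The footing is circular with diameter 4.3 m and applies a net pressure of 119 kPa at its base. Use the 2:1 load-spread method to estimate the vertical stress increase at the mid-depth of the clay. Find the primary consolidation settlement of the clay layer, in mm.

Mid-depth of clay below the ground surface: z = 2.4 + 2.7/2 = 3.75 m.
Total vertical stress at mid-clay: σ_v = 18×2.4 + 17.8×1.35 = 67.23 kPa.
Pore pressure: u = 9.81×(3.75 − 1.4) = 23.054 kPa.
Initial effective stress: σ'_0 = σ_v − u = 67.23 − 23.054 = 44.176 kPa.
Stress increase at mid-clay by the 2:1 spreading method:
Δσ ≈ qD²/(D+z)² = 119×4.3²/(4.3+3.75)² = 33.954 kPa
Final effective stress: σ'_f = 44.176 + 33.954 = 78.13 kPa.
σ'_f = 78.13 ≤ σ'_p = 97.2 kPa, so the clay remains overconsolidated and only the recompression index applies:
S_c = C_r·H/(1+e₀)·log₁₀(σ'_f/σ'_0) = 0.044×2.7/1.67×log₁₀(78.13/44.176)
    = 0.071139 × 0.24763 = 0.01762 m

S_c ≈ 17.6 mm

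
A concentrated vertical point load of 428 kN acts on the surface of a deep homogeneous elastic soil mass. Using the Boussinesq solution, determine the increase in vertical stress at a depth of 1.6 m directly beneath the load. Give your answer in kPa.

Δσ_z ≈ 79.8 kPa

Boussinesq vertical stress below a point load on an elastic half-space:
Δσ_z = 3P/(2πz²) · [1 + (r/z)²]^(−5/2)
r/z = 0/1.6 = 0; [1+(r/z)²]^(−5/2) = 1.
Δσ_z = 3×428/(2π×1.6²) × 1 = 79.826 × 1 = 79.83 kPa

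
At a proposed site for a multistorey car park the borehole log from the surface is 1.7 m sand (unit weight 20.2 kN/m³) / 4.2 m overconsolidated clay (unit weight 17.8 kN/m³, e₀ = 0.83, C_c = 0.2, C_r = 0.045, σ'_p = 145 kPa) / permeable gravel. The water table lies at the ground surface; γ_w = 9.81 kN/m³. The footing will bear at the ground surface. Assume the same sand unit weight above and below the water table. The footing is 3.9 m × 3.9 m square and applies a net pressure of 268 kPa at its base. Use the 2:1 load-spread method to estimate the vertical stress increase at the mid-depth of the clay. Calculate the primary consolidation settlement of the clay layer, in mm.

S_c ≈ 49.2 mm

Mid-depth of clay below the ground surface: z = 1.7 + 4.2/2 = 3.8 m.
Total vertical stress at mid-clay: σ_v = 20.2×1.7 + 17.8×2.1 = 71.72 kPa.
Pore pressure: u = 9.81×(3.8 − 0) = 37.278 kPa.
Initial effective stress: σ'_0 = σ_v − u = 71.72 − 37.278 = 34.442 kPa.
Stress increase at mid-clay by the 2:1 spreading method:
Δσ = qBL/((B+z)(L+z)) = 268×3.9×3.9/((3.9+3.8)(3.9+3.8)) = 68.752 kPa
Final effective stress: σ'_f = 34.442 + 68.752 = 103.19 kPa.
σ'_f = 103.19 ≤ σ'_p = 145 kPa, so the clay remains overconsolidated and only the recompression index applies:
S_c = C_r·H/(1+e₀)·log₁₀(σ'_f/σ'_0) = 0.045×4.2/1.83×log₁₀(103.19/34.442)
    = 0.10328 × 0.47655 = 0.04922 m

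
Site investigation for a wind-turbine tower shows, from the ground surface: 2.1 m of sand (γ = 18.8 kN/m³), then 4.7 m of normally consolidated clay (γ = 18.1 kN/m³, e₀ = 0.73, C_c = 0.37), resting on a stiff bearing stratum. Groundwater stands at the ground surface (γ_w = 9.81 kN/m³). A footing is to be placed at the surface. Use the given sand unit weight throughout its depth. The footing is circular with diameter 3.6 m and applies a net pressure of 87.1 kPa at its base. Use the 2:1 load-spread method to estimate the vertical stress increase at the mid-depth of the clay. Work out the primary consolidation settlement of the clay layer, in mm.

Mid-depth of clay below the ground surface: z = 2.1 + 4.7/2 = 4.45 m.
Total vertical stress at mid-clay: σ_v = 18.8×2.1 + 18.1×2.35 = 82.015 kPa.
Pore pressure: u = 9.81×(4.45 − 0) = 43.655 kPa.
Initial effective stress: σ'_0 = σ_v − u = 82.015 − 43.655 = 38.36 kPa.
Stress increase at mid-clay by the 2:1 spreading method:
Δσ ≈ qD²/(D+z)² = 87.1×3.6²/(3.6+4.45)² = 17.419 kPa
Final effective stress: σ'_f = σ'_0 + Δσ = 38.36 + 17.419 = 55.779 kPa.
Normally consolidated clay, so the full stress increment lies on the virgin compression line:
S_c = C_c·H/(1+e₀)·log₁₀(σ'_f/σ'_0) = 0.37×4.7/(1+0.73)×log₁₀(55.779/38.36)
    = 1.0052 × 0.16259 = 0.1634 m

S_c ≈ 163 mm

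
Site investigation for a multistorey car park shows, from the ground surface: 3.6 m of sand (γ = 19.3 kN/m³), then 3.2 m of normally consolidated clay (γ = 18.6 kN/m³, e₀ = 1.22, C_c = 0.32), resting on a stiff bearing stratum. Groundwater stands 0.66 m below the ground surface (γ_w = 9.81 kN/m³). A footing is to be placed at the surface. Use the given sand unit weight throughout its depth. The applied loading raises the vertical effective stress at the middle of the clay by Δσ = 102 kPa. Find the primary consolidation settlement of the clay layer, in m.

Mid-depth of clay below the ground surface: z = 3.6 + 3.2/2 = 5.2 m.
Total vertical stress at mid-clay: σ_v = 19.3×3.6 + 18.6×1.6 = 99.24 kPa.
Pore pressure: u = 9.81×(5.2 − 0.66) = 44.537 kPa.
Initial effective stress: σ'_0 = σ_v − u = 99.24 − 44.537 = 54.703 kPa.
Final effective stress: σ'_f = σ'_0 + Δσ = 54.703 + 102 = 156.7 kPa.
Normally consolidated clay, so the full stress increment lies on the virgin compression line:
S_c = C_c·H/(1+e₀)·log₁₀(σ'_f/σ'_0) = 0.32×3.2/(1+1.22)×log₁₀(156.7/54.703)
    = 0.46126 × 0.45706 = 0.2108 m

S_c ≈ 0.211 m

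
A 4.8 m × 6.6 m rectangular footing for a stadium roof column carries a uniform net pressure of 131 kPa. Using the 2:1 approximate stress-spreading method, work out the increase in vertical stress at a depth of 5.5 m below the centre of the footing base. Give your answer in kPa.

By the 2:1 method the load spreads at 1 horizontal : 2 vertical, so at depth z the loaded area has grown by z in each plan dimension:
Δσ = qBL/((B+z)(L+z)) = 131×4.8×6.6/((4.8+5.5)(6.6+5.5)) = 33.299 kPa

Δσ_z ≈ 33.3 kPa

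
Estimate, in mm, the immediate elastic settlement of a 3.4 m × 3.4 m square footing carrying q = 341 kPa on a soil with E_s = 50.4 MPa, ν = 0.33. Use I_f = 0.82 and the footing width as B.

Immediate (elastic) settlement: S_e = q·B·(1−ν²)/E_s · I_f.
E_s = 50.4 MPa = 50400 kPa.
S_e = 341 × 3.4 × (1 − 0.33²) / 50400 × 0.82
    = 341 × 3.4 × 0.8911 / 50400 × 0.82
    = 0.01681 m = 16.81 mm

S_e ≈ 16.8 mm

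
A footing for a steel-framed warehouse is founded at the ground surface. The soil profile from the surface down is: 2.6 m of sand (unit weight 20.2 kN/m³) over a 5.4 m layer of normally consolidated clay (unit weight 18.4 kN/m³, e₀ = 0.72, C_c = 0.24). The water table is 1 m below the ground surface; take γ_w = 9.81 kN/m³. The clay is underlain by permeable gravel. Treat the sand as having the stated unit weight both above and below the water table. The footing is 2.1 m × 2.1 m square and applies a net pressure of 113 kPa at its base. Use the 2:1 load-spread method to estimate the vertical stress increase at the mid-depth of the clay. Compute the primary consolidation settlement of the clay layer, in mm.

Mid-depth of clay below the ground surface: z = 2.6 + 5.4/2 = 5.3 m.
Total vertical stress at mid-clay: σ_v = 20.2×2.6 + 18.4×2.7 = 102.2 kPa.
Pore pressure: u = 9.81×(5.3 − 1) = 42.183 kPa.
Initial effective stress: σ'_0 = σ_v − u = 102.2 − 42.183 = 60.017 kPa.
Stress increase at mid-clay by the 2:1 spreading method:
Δσ = qBL/((B+z)(L+z)) = 113×2.1×2.1/((2.1+5.3)(2.1+5.3)) = 9.1003 kPa
Final effective stress: σ'_f = σ'_0 + Δσ = 60.017 + 9.1003 = 69.117 kPa.
Normally consolidated clay, so the full stress increment lies on the virgin compression line:
S_c = C_c·H/(1+e₀)·log₁₀(σ'_f/σ'_0) = 0.24×5.4/(1+0.72)×log₁₀(69.117/60.017)
    = 0.75349 × 0.061311 = 0.0462 m

S_c ≈ 46.2 mm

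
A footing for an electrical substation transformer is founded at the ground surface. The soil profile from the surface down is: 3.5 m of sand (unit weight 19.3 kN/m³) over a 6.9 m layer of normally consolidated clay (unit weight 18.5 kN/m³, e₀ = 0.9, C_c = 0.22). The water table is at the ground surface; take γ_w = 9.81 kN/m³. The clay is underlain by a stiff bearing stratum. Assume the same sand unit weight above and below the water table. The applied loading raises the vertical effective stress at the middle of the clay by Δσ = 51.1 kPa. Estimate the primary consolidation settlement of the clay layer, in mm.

Mid-depth of clay below the ground surface: z = 3.5 + 6.9/2 = 6.95 m.
Total vertical stress at mid-clay: σ_v = 19.3×3.5 + 18.5×3.45 = 131.38 kPa.
Pore pressure: u = 9.81×(6.95 − 0) = 68.18 kPa.
Initial effective stress: σ'_0 = σ_v − u = 131.38 − 68.18 = 63.2 kPa.
Final effective stress: σ'_f = σ'_0 + Δσ = 63.2 + 51.1 = 114.3 kPa.
Normally consolidated clay, so the full stress increment lies on the virgin compression line:
S_c = C_c·H/(1+e₀)·log₁₀(σ'_f/σ'_0) = 0.22×6.9/(1+0.9)×log₁₀(114.3/63.2)
    = 0.79895 × 0.25733 = 0.2056 m

S_c ≈ 206 mm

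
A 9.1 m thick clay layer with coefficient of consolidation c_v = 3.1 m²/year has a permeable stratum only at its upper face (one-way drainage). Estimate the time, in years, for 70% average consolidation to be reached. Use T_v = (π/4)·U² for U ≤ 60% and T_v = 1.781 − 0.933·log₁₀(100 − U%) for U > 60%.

t ≈ 10.8 years

Drainage path length: H_d = H = 9.1 m (single drainage).
U > 60%: T_v = 1.781 − 0.933·log₁₀(100 − 70) = 0.40285.
t = T_v·H_d²/c_v = 0.40285×9.1²/3.1 = 10.76 years.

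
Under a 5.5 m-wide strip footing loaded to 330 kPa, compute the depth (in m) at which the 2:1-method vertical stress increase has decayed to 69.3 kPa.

z ≈ 20.7 m

2:1 spreading — at depth z the loaded area has grown by z in each plan dimension:
qB/(B+z) = Δσ_z ⇒ z = qB/Δσ_z − B = 330×5.5/69.3 − 5.5 = 20.69 m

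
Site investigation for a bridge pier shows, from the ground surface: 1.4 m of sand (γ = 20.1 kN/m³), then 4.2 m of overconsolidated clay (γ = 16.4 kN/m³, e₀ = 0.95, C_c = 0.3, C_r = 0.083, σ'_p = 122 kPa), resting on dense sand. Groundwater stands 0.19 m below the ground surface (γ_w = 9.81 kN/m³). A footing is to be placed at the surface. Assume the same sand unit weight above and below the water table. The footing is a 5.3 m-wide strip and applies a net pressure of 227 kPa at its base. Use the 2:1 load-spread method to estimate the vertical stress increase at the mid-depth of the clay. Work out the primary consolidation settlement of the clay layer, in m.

S_c ≈ 0.196 m

Mid-depth of clay below the ground surface: z = 1.4 + 4.2/2 = 3.5 m.
Total vertical stress at mid-clay: σ_v = 20.1×1.4 + 16.4×2.1 = 62.58 kPa.
Pore pressure: u = 9.81×(3.5 − 0.19) = 32.471 kPa.
Initial effective stress: σ'_0 = σ_v − u = 62.58 − 32.471 = 30.109 kPa.
Stress increase at mid-clay by the 2:1 spreading method:
Δσ = qB/(B+z) = 227×5.3/(5.3+3.5) = 136.72 kPa
Final effective stress: σ'_f = 30.109 + 136.72 = 166.83 kPa.
σ'_f = 166.83 > σ'_p = 122 kPa, so the stress path crosses the preconsolidation pressure — recompression up to σ'_p, then virgin compression beyond:
S_c = H/(1+e₀)·[C_r·log₁₀(σ'_p/σ'_0) + C_c·log₁₀(σ'_f/σ'_p)]
    = 4.2/1.95 × [0.083×log₁₀(122/30.109) + 0.3×log₁₀(166.83/122)]
    = 2.1538 × [0.050436 + 0.040774] = 0.1964 m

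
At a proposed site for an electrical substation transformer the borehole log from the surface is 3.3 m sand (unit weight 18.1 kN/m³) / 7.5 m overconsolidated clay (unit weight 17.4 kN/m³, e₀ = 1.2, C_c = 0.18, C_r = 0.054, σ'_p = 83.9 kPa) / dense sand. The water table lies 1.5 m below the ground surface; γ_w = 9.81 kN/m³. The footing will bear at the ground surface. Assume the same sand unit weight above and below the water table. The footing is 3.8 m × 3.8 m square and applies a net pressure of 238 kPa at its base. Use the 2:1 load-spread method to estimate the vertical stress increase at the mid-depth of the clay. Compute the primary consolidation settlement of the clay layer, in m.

Mid-depth of clay below the ground surface: z = 3.3 + 7.5/2 = 7.05 m.
Total vertical stress at mid-clay: σ_v = 18.1×3.3 + 17.4×3.75 = 124.98 kPa.
Pore pressure: u = 9.81×(7.05 − 1.5) = 54.446 kPa.
Initial effective stress: σ'_0 = σ_v − u = 124.98 − 54.446 = 70.534 kPa.
Stress increase at mid-clay by the 2:1 spreading method:
Δσ = qBL/((B+z)(L+z)) = 238×3.8×3.8/((3.8+7.05)(3.8+7.05)) = 29.193 kPa
Final effective stress: σ'_f = 70.534 + 29.193 = 99.727 kPa.
σ'_f = 99.727 > σ'_p = 83.9 kPa, so the stress path crosses the preconsolidation pressure — recompression up to σ'_p, then virgin compression beyond:
S_c = H/(1+e₀)·[C_r·log₁₀(σ'_p/σ'_0) + C_c·log₁₀(σ'_f/σ'_p)]
    = 7.5/2.2 × [0.054×log₁₀(83.9/70.534) + 0.18×log₁₀(99.727/83.9)]
    = 3.4091 × [0.0040696 + 0.013509] = 0.05993 m

S_c ≈ 0.0599 m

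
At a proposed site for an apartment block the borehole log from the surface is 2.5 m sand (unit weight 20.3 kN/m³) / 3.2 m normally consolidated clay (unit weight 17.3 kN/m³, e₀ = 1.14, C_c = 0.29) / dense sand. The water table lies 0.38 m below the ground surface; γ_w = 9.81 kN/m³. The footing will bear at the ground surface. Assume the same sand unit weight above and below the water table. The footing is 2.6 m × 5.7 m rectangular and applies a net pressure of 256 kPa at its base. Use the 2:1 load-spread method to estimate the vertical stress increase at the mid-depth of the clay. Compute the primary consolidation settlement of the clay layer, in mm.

S_c ≈ 163 mm

Mid-depth of clay below the ground surface: z = 2.5 + 3.2/2 = 4.1 m.
Total vertical stress at mid-clay: σ_v = 20.3×2.5 + 17.3×1.6 = 78.43 kPa.
Pore pressure: u = 9.81×(4.1 − 0.38) = 36.493 kPa.
Initial effective stress: σ'_0 = σ_v − u = 78.43 − 36.493 = 41.937 kPa.
Stress increase at mid-clay by the 2:1 spreading method:
Δσ = qBL/((B+z)(L+z)) = 256×2.6×5.7/((2.6+4.1)(5.7+4.1)) = 57.781 kPa
Final effective stress: σ'_f = σ'_0 + Δσ = 41.937 + 57.781 = 99.718 kPa.
Normally consolidated clay, so the full stress increment lies on the virgin compression line:
S_c = C_c·H/(1+e₀)·log₁₀(σ'_f/σ'_0) = 0.29×3.2/(1+1.14)×log₁₀(99.718/41.937)
    = 0.43364 × 0.37618 = 0.1631 m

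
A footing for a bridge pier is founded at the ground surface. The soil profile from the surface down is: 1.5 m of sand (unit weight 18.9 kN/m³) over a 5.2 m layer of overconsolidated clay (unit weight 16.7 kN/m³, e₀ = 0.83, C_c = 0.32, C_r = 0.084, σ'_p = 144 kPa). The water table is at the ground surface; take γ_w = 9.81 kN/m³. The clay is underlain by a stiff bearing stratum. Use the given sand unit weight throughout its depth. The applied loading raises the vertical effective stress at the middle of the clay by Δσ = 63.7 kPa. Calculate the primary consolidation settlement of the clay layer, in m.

S_c ≈ 0.115 m

Mid-depth of clay below the ground surface: z = 1.5 + 5.2/2 = 4.1 m.
Total vertical stress at mid-clay: σ_v = 18.9×1.5 + 16.7×2.6 = 71.77 kPa.
Pore pressure: u = 9.81×(4.1 − 0) = 40.221 kPa.
Initial effective stress: σ'_0 = σ_v − u = 71.77 − 40.221 = 31.549 kPa.
Final effective stress: σ'_f = 31.549 + 63.7 = 95.249 kPa.
σ'_f = 95.249 ≤ σ'_p = 144 kPa, so the clay remains overconsolidated and only the recompression index applies:
S_c = C_r·H/(1+e₀)·log₁₀(σ'_f/σ'_0) = 0.084×5.2/1.83×log₁₀(95.249/31.549)
    = 0.23869 × 0.47987 = 0.1145 m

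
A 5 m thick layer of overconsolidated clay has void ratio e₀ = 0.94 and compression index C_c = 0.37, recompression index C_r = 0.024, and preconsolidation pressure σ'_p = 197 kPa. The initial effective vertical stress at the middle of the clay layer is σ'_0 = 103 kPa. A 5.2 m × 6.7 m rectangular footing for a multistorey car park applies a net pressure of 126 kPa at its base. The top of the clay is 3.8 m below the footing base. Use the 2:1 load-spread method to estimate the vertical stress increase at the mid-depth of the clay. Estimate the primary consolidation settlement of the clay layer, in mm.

Mid-depth of clay below the footing base: z = 3.8 + 5/2 = 6.3 m.
Stress increase at mid-clay by the 2:1 spreading method:
Δσ = qBL/((B+z)(L+z)) = 126×5.2×6.7/((5.2+6.3)(6.7+6.3)) = 29.363 kPa
Final effective stress: σ'_f = 103 + 29.363 = 132.36 kPa.
σ'_f = 132.36 ≤ σ'_p = 197 kPa, so the clay remains overconsolidated and only the recompression index applies:
S_c = C_r·H/(1+e₀)·log₁₀(σ'_f/σ'_0) = 0.024×5/1.94×log₁₀(132.36/103)
    = 0.061855 × 0.10892 = 0.006737 m

S_c ≈ 6.74 mm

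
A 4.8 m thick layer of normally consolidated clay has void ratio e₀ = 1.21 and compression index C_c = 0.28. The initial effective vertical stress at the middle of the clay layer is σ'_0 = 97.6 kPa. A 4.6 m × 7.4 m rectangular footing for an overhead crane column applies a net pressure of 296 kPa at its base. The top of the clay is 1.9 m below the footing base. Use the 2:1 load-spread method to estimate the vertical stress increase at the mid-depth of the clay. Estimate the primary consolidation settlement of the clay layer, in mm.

S_c ≈ 182 mm

Mid-depth of clay below the footing base: z = 1.9 + 4.8/2 = 4.3 m.
Stress increase at mid-clay by the 2:1 spreading method:
Δσ = qBL/((B+z)(L+z)) = 296×4.6×7.4/((4.6+4.3)(7.4+4.3)) = 96.762 kPa
Final effective stress: σ'_f = σ'_0 + Δσ = 97.6 + 96.762 = 194.36 kPa.
Normally consolidated clay, so the full stress increment lies on the virgin compression line:
S_c = C_c·H/(1+e₀)·log₁₀(σ'_f/σ'_0) = 0.28×4.8/(1+1.21)×log₁₀(194.36/97.6)
    = 0.60814 × 0.29916 = 0.1819 m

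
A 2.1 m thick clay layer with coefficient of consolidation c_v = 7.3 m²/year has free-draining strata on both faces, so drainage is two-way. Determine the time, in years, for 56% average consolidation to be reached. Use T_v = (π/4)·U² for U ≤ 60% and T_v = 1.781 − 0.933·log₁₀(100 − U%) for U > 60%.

t ≈ 0.0372 years

Drainage path length: H_d = H/2 = 1.05 m (double drainage).
U ≤ 60%: T_v = (π/4)·U² = (π/4)×0.56² = 0.2463.
t = T_v·H_d²/c_v = 0.2463×1.05²/7.3 = 0.0372 years.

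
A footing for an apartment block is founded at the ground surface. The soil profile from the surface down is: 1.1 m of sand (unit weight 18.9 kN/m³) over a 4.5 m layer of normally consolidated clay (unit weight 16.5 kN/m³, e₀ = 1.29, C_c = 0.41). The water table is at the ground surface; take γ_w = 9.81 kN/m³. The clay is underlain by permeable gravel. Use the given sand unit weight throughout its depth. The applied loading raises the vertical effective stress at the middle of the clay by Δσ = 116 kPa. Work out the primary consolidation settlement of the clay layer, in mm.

S_c ≈ 605 mm

Mid-depth of clay below the ground surface: z = 1.1 + 4.5/2 = 3.35 m.
Total vertical stress at mid-clay: σ_v = 18.9×1.1 + 16.5×2.25 = 57.915 kPa.
Pore pressure: u = 9.81×(3.35 − 0) = 32.864 kPa.
Initial effective stress: σ'_0 = σ_v − u = 57.915 − 32.864 = 25.051 kPa.
Final effective stress: σ'_f = σ'_0 + Δσ = 25.051 + 116 = 141.05 kPa.
Normally consolidated clay, so the full stress increment lies on the virgin compression line:
S_c = C_c·H/(1+e₀)·log₁₀(σ'_f/σ'_0) = 0.41×4.5/(1+1.29)×log₁₀(141.05/25.051)
    = 0.80568 × 0.75055 = 0.6047 m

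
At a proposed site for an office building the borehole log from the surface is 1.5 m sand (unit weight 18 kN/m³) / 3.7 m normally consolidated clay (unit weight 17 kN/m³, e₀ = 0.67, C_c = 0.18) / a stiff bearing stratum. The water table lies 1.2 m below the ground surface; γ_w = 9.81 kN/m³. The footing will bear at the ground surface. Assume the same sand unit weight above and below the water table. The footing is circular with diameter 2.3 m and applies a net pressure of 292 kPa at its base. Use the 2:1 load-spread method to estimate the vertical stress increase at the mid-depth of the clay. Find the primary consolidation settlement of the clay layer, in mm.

S_c ≈ 144 mm

Mid-depth of clay below the ground surface: z = 1.5 + 3.7/2 = 3.35 m.
Total vertical stress at mid-clay: σ_v = 18×1.5 + 17×1.85 = 58.45 kPa.
Pore pressure: u = 9.81×(3.35 − 1.2) = 21.091 kPa.
Initial effective stress: σ'_0 = σ_v − u = 58.45 − 21.091 = 37.359 kPa.
Stress increase at mid-clay by the 2:1 spreading method:
Δσ ≈ qD²/(D+z)² = 292×2.3²/(2.3+3.35)² = 48.388 kPa
Final effective stress: σ'_f = σ'_0 + Δσ = 37.359 + 48.388 = 85.747 kPa.
Normally consolidated clay, so the full stress increment lies on the virgin compression line:
S_c = C_c·H/(1+e₀)·log₁₀(σ'_f/σ'_0) = 0.18×3.7/(1+0.67)×log₁₀(85.747/37.359)
    = 0.3988 × 0.36082 = 0.1439 m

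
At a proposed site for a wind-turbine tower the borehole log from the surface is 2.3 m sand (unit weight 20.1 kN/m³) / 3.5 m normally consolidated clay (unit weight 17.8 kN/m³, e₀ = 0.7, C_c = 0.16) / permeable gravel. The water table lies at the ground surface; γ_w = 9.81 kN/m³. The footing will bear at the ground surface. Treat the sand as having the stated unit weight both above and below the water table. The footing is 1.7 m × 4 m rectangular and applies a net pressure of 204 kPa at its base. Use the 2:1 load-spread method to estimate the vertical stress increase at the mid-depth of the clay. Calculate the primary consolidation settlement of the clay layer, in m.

Mid-depth of clay below the ground surface: z = 2.3 + 3.5/2 = 4.05 m.
Total vertical stress at mid-clay: σ_v = 20.1×2.3 + 17.8×1.75 = 77.38 kPa.
Pore pressure: u = 9.81×(4.05 − 0) = 39.73 kPa.
Initial effective stress: σ'_0 = σ_v − u = 77.38 − 39.73 = 37.65 kPa.
Stress increase at mid-clay by the 2:1 spreading method:
Δσ = qBL/((B+z)(L+z)) = 204×1.7×4/((1.7+4.05)(4+4.05)) = 29.969 kPa
Final effective stress: σ'_f = σ'_0 + Δσ = 37.65 + 29.969 = 67.619 kPa.
Normally consolidated clay, so the full stress increment lies on the virgin compression line:
S_c = C_c·H/(1+e₀)·log₁₀(σ'_f/σ'_0) = 0.16×3.5/(1+0.7)×log₁₀(67.619/37.65)
    = 0.32941 × 0.2543 = 0.08377 m

S_c ≈ 0.0838 m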